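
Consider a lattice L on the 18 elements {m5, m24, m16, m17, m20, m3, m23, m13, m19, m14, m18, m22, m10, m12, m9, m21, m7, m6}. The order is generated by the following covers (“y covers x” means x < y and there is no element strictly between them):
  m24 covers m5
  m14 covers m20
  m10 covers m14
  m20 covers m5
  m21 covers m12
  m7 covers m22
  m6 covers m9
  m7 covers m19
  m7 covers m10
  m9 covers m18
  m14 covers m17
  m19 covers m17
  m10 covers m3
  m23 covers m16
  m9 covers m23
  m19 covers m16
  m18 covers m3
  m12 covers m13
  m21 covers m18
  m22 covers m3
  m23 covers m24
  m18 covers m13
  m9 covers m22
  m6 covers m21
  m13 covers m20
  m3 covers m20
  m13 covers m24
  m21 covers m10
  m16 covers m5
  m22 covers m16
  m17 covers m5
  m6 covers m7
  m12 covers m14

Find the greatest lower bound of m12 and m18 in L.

Common lower bounds of {m12, m18}: m13, m20, m24, m5.
The greatest among these is m13.

m13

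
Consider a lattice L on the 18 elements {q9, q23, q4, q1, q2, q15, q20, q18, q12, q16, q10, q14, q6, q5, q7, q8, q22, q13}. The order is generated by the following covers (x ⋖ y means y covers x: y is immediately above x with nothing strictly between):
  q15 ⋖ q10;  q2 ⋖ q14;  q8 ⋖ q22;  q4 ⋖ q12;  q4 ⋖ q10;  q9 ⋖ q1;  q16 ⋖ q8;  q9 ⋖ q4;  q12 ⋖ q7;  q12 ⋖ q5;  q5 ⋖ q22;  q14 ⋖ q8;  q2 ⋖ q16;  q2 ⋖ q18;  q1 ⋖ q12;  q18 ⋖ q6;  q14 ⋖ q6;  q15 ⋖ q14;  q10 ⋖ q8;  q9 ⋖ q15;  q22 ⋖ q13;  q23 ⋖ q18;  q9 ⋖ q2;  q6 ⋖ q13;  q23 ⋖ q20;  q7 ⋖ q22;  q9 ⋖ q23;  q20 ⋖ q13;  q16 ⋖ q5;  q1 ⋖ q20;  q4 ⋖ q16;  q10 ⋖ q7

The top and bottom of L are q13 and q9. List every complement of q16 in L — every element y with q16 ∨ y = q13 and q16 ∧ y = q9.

Need y with q16 ∨ y = q13 and q16 ∧ y = q9.
Checking each element gives: q20, q23.

q20, q23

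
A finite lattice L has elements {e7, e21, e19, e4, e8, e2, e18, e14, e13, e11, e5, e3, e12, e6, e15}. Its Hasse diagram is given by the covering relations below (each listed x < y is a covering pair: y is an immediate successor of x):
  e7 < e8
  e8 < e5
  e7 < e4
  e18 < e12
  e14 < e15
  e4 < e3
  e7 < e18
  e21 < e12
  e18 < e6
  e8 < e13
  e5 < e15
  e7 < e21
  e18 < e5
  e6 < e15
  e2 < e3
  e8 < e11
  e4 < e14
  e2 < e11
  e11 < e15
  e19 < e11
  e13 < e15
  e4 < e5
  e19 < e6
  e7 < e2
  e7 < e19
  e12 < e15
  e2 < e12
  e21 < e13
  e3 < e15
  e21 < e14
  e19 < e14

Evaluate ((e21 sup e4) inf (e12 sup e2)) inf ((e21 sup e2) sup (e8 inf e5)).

e21 ∨ e4 = e14
e12 ∨ e2 = e12
e14 ∧ e12 = e21
e21 ∨ e2 = e12
e8 ∧ e5 = e8
e12 ∨ e8 = e15
e21 ∧ e15 = e21

e21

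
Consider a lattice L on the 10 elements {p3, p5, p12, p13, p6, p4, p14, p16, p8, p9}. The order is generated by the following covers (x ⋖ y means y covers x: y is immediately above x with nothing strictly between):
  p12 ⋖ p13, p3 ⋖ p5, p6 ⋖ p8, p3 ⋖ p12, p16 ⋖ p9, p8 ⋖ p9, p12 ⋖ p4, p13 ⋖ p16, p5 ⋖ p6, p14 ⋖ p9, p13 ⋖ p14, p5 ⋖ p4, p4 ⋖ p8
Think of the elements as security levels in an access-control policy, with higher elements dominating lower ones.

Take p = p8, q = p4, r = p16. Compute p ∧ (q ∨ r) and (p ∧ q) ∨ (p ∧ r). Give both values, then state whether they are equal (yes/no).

p8; p4; no

q ∨ r = p9, so p ∧ (q ∨ r) = p8 ∧ p9 = p8.
p ∧ q = p4 and p ∧ r = p12, so (p ∧ q) ∨ (p ∧ r) = p4 ∨ p12 = p4.
Equal: no.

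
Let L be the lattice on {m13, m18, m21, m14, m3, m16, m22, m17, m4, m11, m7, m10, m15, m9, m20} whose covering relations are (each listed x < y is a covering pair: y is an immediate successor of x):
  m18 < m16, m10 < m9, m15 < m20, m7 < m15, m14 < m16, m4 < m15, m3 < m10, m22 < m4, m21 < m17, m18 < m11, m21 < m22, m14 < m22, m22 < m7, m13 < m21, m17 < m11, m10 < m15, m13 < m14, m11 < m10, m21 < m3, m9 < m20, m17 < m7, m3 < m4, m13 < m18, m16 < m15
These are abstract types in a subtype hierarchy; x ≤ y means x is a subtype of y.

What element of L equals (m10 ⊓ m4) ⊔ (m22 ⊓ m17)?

m10 ∧ m4 = m3
m22 ∧ m17 = m21
m3 ∨ m21 = m3

m3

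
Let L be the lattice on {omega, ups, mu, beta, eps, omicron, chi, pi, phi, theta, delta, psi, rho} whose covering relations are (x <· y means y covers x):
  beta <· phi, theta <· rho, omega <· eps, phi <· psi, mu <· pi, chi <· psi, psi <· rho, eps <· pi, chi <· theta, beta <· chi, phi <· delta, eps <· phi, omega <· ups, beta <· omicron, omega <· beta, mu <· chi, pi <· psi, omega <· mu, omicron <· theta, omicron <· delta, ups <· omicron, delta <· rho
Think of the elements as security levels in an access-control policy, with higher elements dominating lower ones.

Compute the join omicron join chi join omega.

Common upper bounds of {omicron, chi, omega}: rho, theta.
The least among these is theta.

theta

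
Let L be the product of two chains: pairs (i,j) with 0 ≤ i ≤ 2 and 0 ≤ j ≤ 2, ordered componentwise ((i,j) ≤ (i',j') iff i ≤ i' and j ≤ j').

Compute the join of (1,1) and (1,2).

In a product of chains, the join is componentwise max, giving (1,2).

(1,2)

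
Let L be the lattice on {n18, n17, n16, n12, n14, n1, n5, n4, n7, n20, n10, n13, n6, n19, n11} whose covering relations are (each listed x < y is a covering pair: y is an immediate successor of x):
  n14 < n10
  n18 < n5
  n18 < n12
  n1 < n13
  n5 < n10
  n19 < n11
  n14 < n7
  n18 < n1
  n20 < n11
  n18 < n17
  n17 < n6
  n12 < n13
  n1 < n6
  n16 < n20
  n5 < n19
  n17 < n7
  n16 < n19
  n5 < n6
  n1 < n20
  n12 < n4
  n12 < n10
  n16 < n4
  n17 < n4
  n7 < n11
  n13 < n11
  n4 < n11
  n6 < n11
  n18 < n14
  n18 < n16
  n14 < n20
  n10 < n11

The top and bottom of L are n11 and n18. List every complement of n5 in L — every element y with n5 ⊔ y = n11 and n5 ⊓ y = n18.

Need y with n5 ∨ y = n11 and n5 ∧ y = n18.
Checking each element gives: n13, n20, n4, n7.

n13, n20, n4, n7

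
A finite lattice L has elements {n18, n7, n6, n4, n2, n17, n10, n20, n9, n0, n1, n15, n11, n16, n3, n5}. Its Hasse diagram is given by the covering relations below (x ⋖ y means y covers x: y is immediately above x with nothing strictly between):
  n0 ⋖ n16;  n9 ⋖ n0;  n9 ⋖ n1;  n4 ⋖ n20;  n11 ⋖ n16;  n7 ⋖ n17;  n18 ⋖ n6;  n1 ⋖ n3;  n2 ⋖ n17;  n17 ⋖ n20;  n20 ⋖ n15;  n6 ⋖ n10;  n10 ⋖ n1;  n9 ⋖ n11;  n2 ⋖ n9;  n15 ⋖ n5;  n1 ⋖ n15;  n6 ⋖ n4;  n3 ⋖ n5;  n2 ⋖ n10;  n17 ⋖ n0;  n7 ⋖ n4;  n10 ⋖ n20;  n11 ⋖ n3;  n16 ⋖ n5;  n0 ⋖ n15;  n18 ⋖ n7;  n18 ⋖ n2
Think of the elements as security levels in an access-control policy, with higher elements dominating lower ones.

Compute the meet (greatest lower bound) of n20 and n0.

Common lower bounds of {n20, n0}: n17, n18, n2, n7.
The greatest among these is n17.

n17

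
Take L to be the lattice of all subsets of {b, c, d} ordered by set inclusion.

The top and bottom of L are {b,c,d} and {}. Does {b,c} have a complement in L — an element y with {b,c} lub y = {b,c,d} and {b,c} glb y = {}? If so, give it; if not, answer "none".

{d}

Need y with {b,c} ∨ y = {b,c,d} and {b,c} ∧ y = {}.
Checking each element gives: {d}.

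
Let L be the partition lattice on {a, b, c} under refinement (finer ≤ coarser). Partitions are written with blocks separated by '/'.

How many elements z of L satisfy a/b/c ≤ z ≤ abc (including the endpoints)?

The interval [a/b/c, abc] = {a/b/c, a/bc, ab/c, abc, ac/b}, which has 5 elements.

5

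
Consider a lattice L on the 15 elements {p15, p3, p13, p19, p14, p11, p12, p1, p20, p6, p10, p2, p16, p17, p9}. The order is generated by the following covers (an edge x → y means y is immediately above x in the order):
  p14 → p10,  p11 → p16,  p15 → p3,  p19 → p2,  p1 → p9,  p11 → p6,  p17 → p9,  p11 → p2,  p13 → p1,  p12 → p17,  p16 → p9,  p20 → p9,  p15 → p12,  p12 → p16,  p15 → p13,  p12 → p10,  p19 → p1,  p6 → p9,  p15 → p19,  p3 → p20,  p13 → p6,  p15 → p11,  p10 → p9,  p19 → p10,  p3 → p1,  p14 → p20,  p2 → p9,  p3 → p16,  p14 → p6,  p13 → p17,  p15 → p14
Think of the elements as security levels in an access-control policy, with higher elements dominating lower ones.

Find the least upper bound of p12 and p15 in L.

Common upper bounds of {p12, p15}: p10, p12, p16, p17, p9.
The least among these is p12.

p12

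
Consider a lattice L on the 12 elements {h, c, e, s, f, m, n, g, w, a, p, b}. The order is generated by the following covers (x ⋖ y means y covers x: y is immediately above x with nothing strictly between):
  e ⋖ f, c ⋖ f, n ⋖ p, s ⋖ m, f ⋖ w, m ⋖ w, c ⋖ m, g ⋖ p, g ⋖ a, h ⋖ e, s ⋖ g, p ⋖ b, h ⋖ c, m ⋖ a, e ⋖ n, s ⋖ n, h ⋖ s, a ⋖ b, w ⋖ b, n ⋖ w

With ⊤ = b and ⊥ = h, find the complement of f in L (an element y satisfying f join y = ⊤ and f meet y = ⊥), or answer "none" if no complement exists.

g

Need y with f ∨ y = b and f ∧ y = h.
Checking each element gives: g.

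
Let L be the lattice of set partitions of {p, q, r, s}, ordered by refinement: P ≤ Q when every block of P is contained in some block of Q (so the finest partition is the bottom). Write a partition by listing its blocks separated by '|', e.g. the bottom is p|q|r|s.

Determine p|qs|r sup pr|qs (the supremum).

The join of p|qs|r and pr|qs merges any blocks that overlap across the partitions, giving pr|qs.

pr|qs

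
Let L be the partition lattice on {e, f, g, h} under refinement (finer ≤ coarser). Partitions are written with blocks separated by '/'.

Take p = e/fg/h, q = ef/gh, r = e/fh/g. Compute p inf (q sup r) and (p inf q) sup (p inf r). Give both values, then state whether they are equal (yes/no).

e/fg/h; e/f/g/h; no

q sup r = efgh, so p inf (q sup r) = e/fg/h inf efgh = e/fg/h.
p inf q = e/f/g/h and p inf r = e/f/g/h, so (p inf q) sup (p inf r) = e/f/g/h sup e/f/g/h = e/f/g/h.
Equal: no.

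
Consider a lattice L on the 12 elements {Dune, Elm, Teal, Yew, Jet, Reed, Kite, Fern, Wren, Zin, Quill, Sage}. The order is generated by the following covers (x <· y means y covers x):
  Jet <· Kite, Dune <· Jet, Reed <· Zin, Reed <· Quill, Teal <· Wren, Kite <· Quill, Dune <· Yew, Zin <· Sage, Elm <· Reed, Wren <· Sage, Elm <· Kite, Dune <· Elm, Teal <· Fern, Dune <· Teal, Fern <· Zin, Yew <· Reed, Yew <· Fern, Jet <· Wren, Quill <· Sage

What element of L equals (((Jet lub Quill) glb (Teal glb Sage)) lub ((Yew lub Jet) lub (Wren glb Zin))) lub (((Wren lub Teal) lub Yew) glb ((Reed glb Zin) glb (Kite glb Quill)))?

Jet ∨ Quill = Quill
Teal ∧ Sage = Teal
Quill ∧ Teal = Dune
Yew ∨ Jet = Quill
Wren ∧ Zin = Teal
Quill ∨ Teal = Sage
Dune ∨ Sage = Sage
Wren ∨ Teal = Wren
Wren ∨ Yew = Sage
Reed ∧ Zin = Reed
Kite ∧ Quill = Kite
Reed ∧ Kite = Elm
Sage ∧ Elm = Elm
Sage ∨ Elm = Sage

Sage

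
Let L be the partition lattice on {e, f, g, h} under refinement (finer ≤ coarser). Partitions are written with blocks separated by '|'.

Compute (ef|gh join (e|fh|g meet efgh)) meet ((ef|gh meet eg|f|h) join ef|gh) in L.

e|fh|g ∧ efgh = e|fh|g
ef|gh ∨ e|fh|g = efgh
ef|gh ∧ eg|f|h = e|f|g|h
e|f|g|h ∨ ef|gh = ef|gh
efgh ∧ ef|gh = ef|gh

ef|gh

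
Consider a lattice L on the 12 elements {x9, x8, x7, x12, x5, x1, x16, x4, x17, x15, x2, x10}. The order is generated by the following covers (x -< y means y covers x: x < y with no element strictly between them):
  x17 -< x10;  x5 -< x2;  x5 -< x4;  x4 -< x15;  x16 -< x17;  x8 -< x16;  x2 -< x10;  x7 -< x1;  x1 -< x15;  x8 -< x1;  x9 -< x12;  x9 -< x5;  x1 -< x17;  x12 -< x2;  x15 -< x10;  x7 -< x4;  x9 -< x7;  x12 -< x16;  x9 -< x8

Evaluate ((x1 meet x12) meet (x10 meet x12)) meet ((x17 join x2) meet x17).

x9

x1 ∧ x12 = x9
x10 ∧ x12 = x12
x9 ∧ x12 = x9
x17 ∨ x2 = x10
x10 ∧ x17 = x17
x9 ∧ x17 = x9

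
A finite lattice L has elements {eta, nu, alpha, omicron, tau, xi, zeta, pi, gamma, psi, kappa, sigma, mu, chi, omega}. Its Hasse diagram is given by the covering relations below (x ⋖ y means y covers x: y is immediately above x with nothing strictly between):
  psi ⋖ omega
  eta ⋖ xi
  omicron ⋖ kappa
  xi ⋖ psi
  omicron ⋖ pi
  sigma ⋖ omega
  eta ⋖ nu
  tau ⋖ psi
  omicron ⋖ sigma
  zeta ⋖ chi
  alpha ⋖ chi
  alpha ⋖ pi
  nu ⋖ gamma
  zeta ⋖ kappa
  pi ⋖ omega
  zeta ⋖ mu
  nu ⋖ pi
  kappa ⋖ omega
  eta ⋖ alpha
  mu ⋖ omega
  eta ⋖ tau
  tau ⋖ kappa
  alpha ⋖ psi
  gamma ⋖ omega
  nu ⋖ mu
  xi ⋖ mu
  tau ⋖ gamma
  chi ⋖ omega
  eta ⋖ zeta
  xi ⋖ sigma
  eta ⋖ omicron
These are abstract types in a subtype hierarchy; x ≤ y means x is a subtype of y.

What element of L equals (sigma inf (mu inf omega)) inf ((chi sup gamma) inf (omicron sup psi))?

mu ∧ omega = mu
sigma ∧ mu = xi
chi ∨ gamma = omega
omicron ∨ psi = omega
omega ∧ omega = omega
xi ∧ omega = xi

xi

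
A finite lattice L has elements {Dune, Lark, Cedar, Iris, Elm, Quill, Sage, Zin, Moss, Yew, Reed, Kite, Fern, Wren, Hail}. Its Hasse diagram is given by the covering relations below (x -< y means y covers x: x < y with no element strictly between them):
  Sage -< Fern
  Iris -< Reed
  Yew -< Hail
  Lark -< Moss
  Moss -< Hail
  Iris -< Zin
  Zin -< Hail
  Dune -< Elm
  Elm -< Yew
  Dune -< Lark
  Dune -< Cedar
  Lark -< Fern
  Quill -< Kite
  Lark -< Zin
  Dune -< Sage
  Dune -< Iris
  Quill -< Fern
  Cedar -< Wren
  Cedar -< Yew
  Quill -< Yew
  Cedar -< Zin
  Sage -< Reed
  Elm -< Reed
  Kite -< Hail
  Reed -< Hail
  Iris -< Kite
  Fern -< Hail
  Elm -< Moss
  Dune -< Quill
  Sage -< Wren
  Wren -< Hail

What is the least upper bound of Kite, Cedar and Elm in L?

Common upper bounds of {Kite, Cedar, Elm}: Hail.
The least among these is Hail.

Hail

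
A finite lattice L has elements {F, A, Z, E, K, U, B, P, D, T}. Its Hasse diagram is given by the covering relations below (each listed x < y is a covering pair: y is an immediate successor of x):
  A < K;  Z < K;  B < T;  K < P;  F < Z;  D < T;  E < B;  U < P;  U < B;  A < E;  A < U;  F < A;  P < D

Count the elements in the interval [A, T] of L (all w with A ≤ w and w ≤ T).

8

The interval [A, T] = {A, B, D, E, K, P, T, U}, which has 8 elements.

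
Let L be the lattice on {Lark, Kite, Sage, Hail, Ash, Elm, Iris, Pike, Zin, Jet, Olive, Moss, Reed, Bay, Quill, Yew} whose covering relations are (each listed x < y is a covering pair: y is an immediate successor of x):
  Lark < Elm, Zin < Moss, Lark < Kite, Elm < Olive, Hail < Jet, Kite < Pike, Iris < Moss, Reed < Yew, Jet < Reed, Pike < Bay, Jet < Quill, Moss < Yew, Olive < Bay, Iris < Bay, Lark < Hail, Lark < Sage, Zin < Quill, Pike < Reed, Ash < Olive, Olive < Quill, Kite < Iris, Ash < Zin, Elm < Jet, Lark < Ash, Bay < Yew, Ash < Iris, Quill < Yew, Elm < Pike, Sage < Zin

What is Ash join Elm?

Common upper bounds of {Ash, Elm}: Bay, Olive, Quill, Yew.
The least among these is Olive.

Olive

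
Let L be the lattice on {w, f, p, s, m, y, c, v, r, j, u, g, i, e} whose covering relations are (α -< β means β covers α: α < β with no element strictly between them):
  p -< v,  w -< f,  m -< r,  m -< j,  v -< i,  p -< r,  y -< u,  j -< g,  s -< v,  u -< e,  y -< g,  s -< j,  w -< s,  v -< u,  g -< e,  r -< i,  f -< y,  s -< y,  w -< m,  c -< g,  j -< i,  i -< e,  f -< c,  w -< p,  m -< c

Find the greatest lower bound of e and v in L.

Common lower bounds of {e, v}: p, s, v, w.
The greatest among these is v.

v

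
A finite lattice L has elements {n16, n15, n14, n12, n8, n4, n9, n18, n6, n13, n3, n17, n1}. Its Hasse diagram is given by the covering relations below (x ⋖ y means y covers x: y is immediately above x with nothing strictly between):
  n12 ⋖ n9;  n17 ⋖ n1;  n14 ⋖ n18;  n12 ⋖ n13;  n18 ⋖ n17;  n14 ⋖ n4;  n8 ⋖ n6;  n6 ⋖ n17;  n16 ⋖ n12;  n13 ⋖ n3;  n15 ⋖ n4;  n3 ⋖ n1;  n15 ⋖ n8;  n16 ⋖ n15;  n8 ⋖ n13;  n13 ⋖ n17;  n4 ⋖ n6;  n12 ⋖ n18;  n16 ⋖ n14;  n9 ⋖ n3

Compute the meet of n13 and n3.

Common lower bounds of {n13, n3}: n12, n13, n15, n16, n8.
The greatest among these is n13.

n13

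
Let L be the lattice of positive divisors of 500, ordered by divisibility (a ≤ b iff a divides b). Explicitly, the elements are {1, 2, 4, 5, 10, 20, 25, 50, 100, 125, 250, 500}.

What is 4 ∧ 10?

2

Common lower bounds of {4, 10}: 1, 2.
The greatest among these is 2.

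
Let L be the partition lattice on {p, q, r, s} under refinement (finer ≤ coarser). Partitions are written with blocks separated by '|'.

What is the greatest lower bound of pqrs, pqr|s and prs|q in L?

pr|q|s

The meet (common refinement) of pqrs, pqr|s, prs|q intersects blocks pairwise, giving pr|q|s.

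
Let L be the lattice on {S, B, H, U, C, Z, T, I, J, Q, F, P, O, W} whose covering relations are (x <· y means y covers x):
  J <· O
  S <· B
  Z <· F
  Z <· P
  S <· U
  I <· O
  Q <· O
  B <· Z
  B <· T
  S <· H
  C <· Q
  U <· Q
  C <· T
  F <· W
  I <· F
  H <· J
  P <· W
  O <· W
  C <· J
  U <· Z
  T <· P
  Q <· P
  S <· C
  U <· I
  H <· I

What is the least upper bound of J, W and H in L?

W

Common upper bounds of {J, W, H}: W.
The least among these is W.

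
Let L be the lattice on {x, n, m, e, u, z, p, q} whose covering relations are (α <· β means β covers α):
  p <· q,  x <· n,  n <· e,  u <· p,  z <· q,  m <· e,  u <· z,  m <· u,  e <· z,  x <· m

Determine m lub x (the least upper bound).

Common upper bounds of {m, x}: e, m, p, q, u, z.
The least among these is m.

m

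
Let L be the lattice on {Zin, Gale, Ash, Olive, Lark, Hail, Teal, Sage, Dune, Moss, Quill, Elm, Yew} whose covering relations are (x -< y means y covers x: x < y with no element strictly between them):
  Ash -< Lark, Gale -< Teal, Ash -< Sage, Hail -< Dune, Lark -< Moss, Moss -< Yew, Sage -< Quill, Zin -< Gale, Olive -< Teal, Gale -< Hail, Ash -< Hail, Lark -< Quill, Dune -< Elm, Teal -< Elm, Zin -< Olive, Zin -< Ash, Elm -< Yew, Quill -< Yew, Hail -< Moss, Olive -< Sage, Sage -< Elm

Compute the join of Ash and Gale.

Common upper bounds of {Ash, Gale}: Dune, Elm, Hail, Moss, Yew.
The least among these is Hail.

Hail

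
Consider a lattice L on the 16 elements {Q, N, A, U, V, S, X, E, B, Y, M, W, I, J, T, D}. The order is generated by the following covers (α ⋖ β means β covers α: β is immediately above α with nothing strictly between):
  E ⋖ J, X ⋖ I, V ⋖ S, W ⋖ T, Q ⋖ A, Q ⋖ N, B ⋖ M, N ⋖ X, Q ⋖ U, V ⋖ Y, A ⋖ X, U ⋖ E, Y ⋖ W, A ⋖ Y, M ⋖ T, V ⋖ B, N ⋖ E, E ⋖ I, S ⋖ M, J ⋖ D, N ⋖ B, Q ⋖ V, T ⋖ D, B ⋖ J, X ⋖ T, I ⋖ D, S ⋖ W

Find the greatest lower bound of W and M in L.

Common lower bounds of {W, M}: Q, S, V.
The greatest among these is S.

S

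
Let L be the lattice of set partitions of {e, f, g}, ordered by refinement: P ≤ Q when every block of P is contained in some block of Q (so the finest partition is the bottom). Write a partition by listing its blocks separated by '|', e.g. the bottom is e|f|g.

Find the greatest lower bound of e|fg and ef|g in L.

e|f|g

The meet (common refinement) of e|fg and ef|g intersects blocks pairwise, giving e|f|g.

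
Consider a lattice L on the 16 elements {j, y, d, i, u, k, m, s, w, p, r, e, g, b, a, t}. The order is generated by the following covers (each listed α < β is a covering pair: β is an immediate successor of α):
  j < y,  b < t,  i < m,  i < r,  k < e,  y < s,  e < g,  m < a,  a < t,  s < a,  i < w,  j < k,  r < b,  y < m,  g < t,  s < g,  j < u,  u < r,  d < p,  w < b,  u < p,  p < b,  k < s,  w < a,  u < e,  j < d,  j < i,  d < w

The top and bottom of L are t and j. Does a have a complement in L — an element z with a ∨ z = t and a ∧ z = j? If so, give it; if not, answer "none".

u

Need z with a ∨ z = t and a ∧ z = j.
Checking each element gives: u.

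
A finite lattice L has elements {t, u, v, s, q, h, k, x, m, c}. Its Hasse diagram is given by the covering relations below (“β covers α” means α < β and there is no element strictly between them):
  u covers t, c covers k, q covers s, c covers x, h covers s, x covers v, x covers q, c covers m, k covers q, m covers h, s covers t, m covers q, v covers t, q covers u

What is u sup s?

Common upper bounds of {u, s}: c, k, m, q, x.
The least among these is q.

q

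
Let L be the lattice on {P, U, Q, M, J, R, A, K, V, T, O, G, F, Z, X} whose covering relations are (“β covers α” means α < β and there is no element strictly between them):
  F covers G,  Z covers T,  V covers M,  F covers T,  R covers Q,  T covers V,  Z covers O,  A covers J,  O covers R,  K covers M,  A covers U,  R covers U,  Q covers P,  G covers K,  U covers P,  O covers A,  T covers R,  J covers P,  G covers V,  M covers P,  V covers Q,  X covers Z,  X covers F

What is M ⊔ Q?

Common upper bounds of {M, Q}: F, G, T, V, X, Z.
The least among these is V.

V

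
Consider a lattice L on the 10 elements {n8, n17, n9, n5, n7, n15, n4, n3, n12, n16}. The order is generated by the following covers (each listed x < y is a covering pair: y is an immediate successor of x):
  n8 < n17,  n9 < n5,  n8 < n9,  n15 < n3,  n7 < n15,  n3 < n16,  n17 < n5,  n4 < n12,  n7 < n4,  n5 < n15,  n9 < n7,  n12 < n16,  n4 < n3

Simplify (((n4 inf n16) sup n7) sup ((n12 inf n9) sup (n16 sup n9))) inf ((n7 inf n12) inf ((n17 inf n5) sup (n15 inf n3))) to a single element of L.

n7

n4 ∧ n16 = n4
n4 ∨ n7 = n4
n12 ∧ n9 = n9
n16 ∨ n9 = n16
n9 ∨ n16 = n16
n4 ∨ n16 = n16
n7 ∧ n12 = n7
n17 ∧ n5 = n17
n15 ∧ n3 = n15
n17 ∨ n15 = n15
n7 ∧ n15 = n7
n16 ∧ n7 = n7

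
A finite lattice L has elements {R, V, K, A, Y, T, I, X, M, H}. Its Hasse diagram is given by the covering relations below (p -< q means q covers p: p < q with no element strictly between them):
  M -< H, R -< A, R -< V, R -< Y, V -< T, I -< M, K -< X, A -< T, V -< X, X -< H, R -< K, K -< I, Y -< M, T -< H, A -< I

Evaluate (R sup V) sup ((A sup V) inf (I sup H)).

T

R ∨ V = V
A ∨ V = T
I ∨ H = H
T ∧ H = T
V ∨ T = T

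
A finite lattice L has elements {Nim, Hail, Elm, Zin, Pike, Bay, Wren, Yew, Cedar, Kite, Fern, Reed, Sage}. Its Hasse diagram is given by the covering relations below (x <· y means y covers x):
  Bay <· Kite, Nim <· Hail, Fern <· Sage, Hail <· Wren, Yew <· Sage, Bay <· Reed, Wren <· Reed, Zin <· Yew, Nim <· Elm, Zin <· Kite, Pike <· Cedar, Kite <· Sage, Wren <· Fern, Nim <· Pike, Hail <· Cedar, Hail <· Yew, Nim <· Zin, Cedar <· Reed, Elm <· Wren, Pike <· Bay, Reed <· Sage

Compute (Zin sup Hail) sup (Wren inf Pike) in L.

Zin ∨ Hail = Yew
Wren ∧ Pike = Nim
Yew ∨ Nim = Yew

Yew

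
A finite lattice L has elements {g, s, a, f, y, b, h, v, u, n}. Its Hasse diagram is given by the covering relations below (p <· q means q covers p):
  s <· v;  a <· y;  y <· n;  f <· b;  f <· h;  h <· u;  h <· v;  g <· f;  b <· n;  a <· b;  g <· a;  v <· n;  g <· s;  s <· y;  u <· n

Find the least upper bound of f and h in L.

Common upper bounds of {f, h}: h, n, u, v.
The least among these is h.

h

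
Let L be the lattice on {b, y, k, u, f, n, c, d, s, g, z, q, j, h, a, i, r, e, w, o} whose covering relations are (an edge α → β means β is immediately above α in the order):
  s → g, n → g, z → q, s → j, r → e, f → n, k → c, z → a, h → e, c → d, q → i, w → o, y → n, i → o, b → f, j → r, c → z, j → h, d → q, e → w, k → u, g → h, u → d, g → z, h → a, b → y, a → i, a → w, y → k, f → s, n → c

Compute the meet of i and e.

h

Common lower bounds of {i, e}: b, f, g, h, j, n, s, y.
The greatest among these is h.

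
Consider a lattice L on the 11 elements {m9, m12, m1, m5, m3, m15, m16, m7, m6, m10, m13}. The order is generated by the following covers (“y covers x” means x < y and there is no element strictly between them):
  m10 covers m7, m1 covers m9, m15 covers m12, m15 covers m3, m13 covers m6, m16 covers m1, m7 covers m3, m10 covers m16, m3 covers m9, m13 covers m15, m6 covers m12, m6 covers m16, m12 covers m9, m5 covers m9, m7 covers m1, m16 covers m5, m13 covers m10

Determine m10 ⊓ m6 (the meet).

Common lower bounds of {m10, m6}: m1, m16, m5, m9.
The greatest among these is m16.

m16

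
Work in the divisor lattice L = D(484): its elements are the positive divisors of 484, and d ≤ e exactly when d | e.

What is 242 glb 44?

Common lower bounds of {242, 44}: 1, 11, 2, 22.
The greatest among these is 22.

22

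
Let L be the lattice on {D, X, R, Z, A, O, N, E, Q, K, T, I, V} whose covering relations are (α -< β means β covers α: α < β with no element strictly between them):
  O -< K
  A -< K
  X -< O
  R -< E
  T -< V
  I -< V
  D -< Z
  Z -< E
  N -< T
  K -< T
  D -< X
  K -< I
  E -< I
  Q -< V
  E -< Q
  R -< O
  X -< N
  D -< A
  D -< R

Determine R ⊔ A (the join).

Common upper bounds of {R, A}: I, K, T, V.
The least among these is K.

K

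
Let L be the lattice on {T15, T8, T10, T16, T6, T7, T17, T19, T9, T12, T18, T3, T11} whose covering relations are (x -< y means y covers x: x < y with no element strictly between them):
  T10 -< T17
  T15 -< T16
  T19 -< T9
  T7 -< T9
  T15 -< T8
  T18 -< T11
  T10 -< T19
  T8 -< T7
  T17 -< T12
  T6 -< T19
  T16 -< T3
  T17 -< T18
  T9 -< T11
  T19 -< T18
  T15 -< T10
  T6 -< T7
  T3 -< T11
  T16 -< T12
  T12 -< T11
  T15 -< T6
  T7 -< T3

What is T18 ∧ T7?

Common lower bounds of {T18, T7}: T15, T6.
The greatest among these is T6.

T6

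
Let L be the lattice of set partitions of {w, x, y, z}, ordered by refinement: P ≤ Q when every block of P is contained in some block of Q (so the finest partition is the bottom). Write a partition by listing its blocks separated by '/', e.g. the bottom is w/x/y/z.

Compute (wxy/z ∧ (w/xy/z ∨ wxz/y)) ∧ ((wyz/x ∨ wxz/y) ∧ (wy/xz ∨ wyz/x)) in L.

w/xy/z ∨ wxz/y = wxyz
wxy/z ∧ wxyz = wxy/z
wyz/x ∨ wxz/y = wxyz
wy/xz ∨ wyz/x = wxyz
wxyz ∧ wxyz = wxyz
wxy/z ∧ wxyz = wxy/z

wxy/z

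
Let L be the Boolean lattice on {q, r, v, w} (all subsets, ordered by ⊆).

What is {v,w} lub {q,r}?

Under ⊆, join is union: {v,w} ∪ {q,r} = {q,r,v,w}.

{q,r,v,w}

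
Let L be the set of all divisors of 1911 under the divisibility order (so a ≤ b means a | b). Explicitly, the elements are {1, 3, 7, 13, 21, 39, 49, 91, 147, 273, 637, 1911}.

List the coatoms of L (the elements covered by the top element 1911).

147, 273, 637

The coatoms are exactly the elements covered by 1911: 147, 273, 637.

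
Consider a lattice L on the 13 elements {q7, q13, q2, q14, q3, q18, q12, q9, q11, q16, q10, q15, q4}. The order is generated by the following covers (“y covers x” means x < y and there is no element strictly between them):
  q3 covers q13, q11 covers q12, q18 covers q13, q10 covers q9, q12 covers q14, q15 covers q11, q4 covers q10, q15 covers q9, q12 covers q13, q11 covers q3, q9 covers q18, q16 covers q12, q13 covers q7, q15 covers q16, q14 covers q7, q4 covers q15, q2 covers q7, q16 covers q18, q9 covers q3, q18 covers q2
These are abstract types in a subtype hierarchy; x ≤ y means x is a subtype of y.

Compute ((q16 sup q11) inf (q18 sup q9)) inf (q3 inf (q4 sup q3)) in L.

q3

q16 ∨ q11 = q15
q18 ∨ q9 = q9
q15 ∧ q9 = q9
q4 ∨ q3 = q4
q3 ∧ q4 = q3
q9 ∧ q3 = q3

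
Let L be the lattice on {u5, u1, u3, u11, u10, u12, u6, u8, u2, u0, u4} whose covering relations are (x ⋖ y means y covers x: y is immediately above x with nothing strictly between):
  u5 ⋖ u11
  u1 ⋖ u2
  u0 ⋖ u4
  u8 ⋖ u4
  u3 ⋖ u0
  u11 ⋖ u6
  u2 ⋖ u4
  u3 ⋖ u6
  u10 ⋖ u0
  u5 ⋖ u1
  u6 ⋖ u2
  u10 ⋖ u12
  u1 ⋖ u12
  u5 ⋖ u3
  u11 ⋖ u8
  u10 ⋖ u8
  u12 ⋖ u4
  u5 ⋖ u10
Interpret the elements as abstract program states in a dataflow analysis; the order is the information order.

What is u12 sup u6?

u4

Common upper bounds of {u12, u6}: u4.
The least among these is u4.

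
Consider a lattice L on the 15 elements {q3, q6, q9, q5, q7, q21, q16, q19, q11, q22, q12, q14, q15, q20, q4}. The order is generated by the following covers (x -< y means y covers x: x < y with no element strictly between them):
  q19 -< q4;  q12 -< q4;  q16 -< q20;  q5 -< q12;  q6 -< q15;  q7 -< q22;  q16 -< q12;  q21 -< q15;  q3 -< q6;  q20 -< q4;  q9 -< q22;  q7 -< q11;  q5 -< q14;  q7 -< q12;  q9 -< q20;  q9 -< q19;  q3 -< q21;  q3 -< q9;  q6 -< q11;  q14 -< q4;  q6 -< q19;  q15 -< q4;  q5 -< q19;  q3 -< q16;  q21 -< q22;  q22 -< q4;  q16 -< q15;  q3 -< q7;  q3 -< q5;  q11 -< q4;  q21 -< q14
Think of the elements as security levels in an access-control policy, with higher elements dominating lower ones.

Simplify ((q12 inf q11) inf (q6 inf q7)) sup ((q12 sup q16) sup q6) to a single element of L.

q4

q12 ∧ q11 = q7
q6 ∧ q7 = q3
q7 ∧ q3 = q3
q12 ∨ q16 = q12
q12 ∨ q6 = q4
q3 ∨ q4 = q4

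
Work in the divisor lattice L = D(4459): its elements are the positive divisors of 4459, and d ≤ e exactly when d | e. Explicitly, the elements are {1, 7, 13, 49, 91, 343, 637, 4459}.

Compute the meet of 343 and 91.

7

Common lower bounds of {343, 91}: 1, 7.
The greatest among these is 7.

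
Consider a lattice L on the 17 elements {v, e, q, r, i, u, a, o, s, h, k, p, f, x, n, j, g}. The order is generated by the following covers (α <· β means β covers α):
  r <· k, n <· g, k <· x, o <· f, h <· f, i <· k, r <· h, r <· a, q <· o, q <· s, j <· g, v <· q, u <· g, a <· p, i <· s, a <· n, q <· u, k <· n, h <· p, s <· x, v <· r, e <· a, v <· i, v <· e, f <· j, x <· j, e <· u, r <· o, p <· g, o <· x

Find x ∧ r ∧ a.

Common lower bounds of {x, r, a}: r, v.
The greatest among these is r.

r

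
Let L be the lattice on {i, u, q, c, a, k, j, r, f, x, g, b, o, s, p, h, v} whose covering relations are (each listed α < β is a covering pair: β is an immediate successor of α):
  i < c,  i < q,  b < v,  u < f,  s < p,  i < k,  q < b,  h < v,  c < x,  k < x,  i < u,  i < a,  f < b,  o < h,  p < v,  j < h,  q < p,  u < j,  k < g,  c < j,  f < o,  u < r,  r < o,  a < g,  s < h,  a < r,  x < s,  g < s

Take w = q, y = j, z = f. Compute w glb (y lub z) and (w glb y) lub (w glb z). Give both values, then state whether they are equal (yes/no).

i; i; yes

y lub z = h, so w glb (y lub z) = q glb h = i.
w glb y = i and w glb z = i, so (w glb y) lub (w glb z) = i lub i = i.
Equal: yes.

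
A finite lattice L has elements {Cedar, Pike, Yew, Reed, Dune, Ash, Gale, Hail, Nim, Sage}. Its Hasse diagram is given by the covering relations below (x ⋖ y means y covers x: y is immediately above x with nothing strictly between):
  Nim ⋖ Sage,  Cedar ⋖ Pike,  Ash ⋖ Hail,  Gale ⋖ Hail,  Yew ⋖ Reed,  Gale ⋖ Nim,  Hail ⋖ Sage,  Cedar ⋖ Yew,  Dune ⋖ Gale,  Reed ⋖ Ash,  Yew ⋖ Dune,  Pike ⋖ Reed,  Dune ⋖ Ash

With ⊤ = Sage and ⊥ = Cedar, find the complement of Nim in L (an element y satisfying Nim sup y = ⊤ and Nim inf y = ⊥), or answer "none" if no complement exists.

Pike

Need y with Nim ∨ y = Sage and Nim ∧ y = Cedar.
Checking each element gives: Pike.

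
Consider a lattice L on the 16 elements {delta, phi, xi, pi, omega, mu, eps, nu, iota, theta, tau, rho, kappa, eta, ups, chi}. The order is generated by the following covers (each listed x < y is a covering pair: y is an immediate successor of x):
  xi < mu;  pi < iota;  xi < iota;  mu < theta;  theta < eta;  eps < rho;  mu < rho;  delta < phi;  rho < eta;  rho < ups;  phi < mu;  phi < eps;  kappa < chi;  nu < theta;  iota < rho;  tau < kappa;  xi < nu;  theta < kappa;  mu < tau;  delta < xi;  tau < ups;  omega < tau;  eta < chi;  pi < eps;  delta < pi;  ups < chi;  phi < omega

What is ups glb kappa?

Common lower bounds of {ups, kappa}: delta, mu, omega, phi, tau, xi.
The greatest among these is tau.

tau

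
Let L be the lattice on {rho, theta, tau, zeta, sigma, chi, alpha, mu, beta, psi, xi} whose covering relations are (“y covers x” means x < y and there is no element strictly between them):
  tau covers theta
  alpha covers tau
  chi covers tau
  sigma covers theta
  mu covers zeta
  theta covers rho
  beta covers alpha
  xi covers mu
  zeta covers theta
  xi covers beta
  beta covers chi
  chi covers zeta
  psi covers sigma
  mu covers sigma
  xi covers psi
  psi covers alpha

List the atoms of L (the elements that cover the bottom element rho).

theta

The atoms are exactly the elements that cover rho: theta.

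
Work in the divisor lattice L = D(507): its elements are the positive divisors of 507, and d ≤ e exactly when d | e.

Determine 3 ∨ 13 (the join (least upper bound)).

In the divisibility order, the join is the least common multiple: lcm(3, 13) = 39.

39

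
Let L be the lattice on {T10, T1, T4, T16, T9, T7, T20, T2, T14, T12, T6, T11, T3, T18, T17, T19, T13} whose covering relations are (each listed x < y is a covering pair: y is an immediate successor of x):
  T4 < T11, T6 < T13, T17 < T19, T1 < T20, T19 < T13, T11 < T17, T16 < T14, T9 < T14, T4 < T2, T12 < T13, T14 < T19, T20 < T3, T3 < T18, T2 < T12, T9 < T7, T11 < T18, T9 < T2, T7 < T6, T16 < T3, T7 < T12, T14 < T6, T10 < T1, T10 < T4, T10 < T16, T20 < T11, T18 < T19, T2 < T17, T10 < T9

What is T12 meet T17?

T2

Common lower bounds of {T12, T17}: T10, T2, T4, T9.
The greatest among these is T2.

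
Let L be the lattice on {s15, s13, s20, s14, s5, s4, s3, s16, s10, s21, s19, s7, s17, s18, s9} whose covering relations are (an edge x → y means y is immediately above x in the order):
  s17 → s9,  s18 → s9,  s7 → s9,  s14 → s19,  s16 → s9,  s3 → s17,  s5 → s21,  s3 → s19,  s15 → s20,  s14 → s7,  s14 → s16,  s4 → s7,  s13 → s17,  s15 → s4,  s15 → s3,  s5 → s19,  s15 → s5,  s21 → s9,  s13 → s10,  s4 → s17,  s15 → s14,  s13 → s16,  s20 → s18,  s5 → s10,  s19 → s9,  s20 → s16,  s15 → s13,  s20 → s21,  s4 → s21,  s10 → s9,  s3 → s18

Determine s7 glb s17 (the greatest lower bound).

s4

Common lower bounds of {s7, s17}: s15, s4.
The greatest among these is s4.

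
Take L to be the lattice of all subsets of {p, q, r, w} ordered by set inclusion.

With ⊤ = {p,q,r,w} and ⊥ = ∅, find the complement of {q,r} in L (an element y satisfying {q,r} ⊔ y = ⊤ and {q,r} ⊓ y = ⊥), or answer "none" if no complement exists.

Need y with {q,r} ∨ y = {p,q,r,w} and {q,r} ∧ y = ∅.
Checking each element gives: {p,w}.

{p,w}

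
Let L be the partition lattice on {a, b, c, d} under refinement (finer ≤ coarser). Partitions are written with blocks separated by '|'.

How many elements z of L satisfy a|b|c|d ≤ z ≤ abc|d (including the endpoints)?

5

The interval [a|b|c|d, abc|d] = {abc|d, ab|c|d, ac|b|d, a|bc|d, a|b|c|d}, which has 5 elements.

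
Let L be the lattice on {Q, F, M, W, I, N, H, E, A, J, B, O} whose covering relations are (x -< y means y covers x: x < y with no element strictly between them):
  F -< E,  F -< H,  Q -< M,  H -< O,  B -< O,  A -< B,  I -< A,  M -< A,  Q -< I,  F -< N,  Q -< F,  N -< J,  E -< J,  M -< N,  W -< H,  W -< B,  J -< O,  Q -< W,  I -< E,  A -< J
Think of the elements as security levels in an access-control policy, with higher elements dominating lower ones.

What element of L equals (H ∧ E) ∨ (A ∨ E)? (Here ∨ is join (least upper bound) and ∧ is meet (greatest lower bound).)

H ∧ E = F
A ∨ E = J
F ∨ J = J

J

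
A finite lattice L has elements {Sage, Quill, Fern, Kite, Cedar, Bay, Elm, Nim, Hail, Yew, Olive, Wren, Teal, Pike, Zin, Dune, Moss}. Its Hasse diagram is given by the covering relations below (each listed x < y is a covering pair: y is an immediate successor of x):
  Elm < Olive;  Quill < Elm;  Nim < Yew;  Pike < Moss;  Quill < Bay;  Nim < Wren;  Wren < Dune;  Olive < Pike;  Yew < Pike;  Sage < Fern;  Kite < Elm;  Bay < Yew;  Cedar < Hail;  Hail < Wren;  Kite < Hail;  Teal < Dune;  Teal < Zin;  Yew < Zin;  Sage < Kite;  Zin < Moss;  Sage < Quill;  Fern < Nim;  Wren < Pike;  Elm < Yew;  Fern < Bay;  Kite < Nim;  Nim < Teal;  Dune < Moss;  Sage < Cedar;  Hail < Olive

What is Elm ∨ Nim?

Common upper bounds of {Elm, Nim}: Moss, Pike, Yew, Zin.
The least among these is Yew.

Yew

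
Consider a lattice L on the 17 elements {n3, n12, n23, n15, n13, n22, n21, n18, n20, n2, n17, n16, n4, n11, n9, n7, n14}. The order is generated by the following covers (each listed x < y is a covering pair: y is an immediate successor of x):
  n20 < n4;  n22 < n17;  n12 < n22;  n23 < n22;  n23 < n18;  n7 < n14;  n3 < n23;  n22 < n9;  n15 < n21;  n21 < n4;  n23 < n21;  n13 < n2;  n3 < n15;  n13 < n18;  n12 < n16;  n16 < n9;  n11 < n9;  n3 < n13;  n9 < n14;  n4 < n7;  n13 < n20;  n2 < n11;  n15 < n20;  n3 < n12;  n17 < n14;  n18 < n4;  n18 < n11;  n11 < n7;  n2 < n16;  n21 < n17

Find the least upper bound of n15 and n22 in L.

n17

Common upper bounds of {n15, n22}: n14, n17.
The least among these is n17.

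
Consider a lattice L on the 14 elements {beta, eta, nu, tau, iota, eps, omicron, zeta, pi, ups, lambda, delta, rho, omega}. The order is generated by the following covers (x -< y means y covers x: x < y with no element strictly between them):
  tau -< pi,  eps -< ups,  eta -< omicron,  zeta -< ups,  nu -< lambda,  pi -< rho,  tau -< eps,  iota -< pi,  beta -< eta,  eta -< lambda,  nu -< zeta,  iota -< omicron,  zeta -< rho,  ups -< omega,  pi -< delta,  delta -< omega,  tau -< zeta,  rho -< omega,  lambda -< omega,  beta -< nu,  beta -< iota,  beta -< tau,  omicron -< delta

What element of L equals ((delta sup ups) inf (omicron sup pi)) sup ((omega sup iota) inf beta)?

delta

delta ∨ ups = omega
omicron ∨ pi = delta
omega ∧ delta = delta
omega ∨ iota = omega
omega ∧ beta = beta
delta ∨ beta = delta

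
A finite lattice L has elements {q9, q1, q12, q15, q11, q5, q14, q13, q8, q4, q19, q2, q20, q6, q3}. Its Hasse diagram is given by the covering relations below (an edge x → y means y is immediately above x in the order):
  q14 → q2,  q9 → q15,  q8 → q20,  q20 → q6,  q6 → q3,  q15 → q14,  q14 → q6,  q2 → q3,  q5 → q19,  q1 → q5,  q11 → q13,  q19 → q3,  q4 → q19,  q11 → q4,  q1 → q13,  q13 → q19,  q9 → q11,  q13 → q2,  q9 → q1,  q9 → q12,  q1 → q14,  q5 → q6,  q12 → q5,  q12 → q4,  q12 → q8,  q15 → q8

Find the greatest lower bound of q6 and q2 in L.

Common lower bounds of {q6, q2}: q1, q14, q15, q9.
The greatest among these is q14.

q14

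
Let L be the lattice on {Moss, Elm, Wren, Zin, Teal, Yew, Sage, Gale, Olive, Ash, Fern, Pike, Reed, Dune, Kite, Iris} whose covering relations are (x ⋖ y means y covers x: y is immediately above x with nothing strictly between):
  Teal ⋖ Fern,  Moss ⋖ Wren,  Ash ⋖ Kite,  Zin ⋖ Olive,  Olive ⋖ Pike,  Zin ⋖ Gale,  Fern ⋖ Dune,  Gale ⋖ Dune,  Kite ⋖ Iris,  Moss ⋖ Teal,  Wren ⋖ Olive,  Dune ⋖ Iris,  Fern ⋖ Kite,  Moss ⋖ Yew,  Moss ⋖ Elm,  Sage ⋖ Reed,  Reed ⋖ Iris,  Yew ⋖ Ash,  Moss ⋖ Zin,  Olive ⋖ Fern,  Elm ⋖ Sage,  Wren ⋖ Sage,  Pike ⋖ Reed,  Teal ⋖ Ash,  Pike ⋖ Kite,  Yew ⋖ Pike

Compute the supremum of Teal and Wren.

Common upper bounds of {Teal, Wren}: Dune, Fern, Iris, Kite.
The least among these is Fern.

Fern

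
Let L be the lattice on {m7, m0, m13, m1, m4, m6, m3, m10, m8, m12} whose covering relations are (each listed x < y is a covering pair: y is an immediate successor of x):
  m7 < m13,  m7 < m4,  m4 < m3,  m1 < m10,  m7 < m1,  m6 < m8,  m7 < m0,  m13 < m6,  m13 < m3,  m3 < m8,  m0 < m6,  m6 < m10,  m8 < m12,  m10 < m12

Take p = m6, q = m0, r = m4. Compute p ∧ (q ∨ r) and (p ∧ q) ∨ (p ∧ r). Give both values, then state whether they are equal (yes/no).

m6; m0; no

q ∨ r = m8, so p ∧ (q ∨ r) = m6 ∧ m8 = m6.
p ∧ q = m0 and p ∧ r = m7, so (p ∧ q) ∨ (p ∧ r) = m0 ∨ m7 = m0.
Equal: no.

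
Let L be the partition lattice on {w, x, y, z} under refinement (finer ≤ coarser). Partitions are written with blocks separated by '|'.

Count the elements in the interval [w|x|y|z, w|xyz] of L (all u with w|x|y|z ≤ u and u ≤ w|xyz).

The interval [w|x|y|z, w|xyz] = {w|xyz, w|xy|z, w|xz|y, w|x|yz, w|x|y|z}, which has 5 elements.

5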